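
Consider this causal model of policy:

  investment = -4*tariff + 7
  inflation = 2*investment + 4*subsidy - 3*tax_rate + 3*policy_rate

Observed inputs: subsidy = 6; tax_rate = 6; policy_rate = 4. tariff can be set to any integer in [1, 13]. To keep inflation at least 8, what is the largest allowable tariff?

Substituting into the inflation equation gives inflation = -8*tariff + 32.
Require -8*tariff + 32 ≥ 8, so tariff ≤ 3.
The largest integer in [1, 13] satisfying this is 3.

tariff = 3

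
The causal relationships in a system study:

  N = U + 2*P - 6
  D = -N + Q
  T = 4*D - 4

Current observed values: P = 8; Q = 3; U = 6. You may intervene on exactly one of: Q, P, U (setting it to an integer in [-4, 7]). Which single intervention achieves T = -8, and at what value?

Intervening on Q: T = 4*Q - 68. Reaching -8 requires Q = 15, outside [-4, 7].
Intervening on P: with other inputs at their observed values, T = -8*P + 8. Solving for -8 gives P = 2, within [-4, 7].
Intervening on U: T = -4*U - 32. Reaching -8 requires U = -6, outside [-4, 7].

set P = 2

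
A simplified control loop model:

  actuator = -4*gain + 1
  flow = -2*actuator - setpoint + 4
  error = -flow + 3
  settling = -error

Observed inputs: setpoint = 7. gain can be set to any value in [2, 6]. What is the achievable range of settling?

Substituting into the flow equation gives flow = 8*gain - 5.
Substituting into the error equation gives error = -8*gain + 8.
So settling = 8*gain - 8.
Linear in gain, so extremes are at the endpoints: gain = 2 gives settling = 8; gain = 6 gives settling = 40.

8 to 40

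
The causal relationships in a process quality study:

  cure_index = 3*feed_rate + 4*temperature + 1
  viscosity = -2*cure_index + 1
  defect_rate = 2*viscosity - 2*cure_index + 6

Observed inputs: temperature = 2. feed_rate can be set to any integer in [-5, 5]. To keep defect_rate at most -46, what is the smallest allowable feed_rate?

Substituting into the cure_index equation gives cure_index = 3*feed_rate + 9.
So viscosity = -6*feed_rate - 17.
Substituting into the defect_rate equation gives defect_rate = -18*feed_rate - 46.
Require -18*feed_rate - 46 ≤ -46, so feed_rate ≥ 0.
The smallest integer in [-5, 5] satisfying this is 0.

feed_rate = 0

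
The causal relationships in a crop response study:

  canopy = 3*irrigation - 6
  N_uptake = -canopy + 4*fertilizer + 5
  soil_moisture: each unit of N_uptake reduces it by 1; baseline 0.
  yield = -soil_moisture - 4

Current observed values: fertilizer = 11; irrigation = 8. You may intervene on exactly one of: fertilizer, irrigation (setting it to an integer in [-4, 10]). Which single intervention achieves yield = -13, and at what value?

set fertilizer = 1

Intervening on fertilizer: with other inputs at their observed values, yield = 4*fertilizer - 17. Solving for -13 gives fertilizer = 1, within [-4, 10].
Intervening on irrigation: yield = -3*irrigation + 51. Reaching -13 requires irrigation = 64/3, not an integer.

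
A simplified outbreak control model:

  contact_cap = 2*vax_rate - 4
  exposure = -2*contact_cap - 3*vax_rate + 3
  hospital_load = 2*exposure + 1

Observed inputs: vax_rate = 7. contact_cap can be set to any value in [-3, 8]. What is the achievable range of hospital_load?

-67 to -23

Intervening on contact_cap fixes its value directly, overriding its dependence on vax_rate.
Substituting into the exposure equation gives exposure = -2*contact_cap - 18.
This gives hospital_load = -4*contact_cap - 35.
Linear in contact_cap, so extremes are at the endpoints: contact_cap = -3 gives hospital_load = -23; contact_cap = 8 gives hospital_load = -67.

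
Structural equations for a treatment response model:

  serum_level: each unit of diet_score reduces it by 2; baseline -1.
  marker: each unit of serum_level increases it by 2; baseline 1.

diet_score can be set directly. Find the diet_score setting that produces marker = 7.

diet_score = -2

Substituting into the marker equation gives marker = -4*diet_score - 1.
Solve -4*diet_score - 1 = 7: diet_score = (7 + 1) / -4 = -2.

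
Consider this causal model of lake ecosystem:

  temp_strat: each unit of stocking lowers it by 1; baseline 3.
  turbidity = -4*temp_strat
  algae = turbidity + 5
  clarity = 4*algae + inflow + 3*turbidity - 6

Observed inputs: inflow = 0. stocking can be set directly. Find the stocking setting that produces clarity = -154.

stocking = -3

Substituting into the turbidity equation gives turbidity = 4*stocking - 12.
This gives algae = 4*stocking - 7.
clarity becomes 28*stocking - 70.
Solve 28*stocking - 70 = -154: stocking = (-154 + 70) / 28 = -3.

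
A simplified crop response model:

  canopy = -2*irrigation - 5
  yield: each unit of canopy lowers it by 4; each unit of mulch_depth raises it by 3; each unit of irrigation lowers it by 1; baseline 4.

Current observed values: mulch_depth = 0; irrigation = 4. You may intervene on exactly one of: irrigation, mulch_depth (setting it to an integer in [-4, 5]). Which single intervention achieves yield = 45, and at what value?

set irrigation = 3

Intervening on irrigation: with other inputs at their observed values, yield = 7*irrigation + 24. Solving for 45 gives irrigation = 3, within [-4, 5].
Intervening on mulch_depth: yield = 3*mulch_depth + 52. Reaching 45 requires mulch_depth = -7/3, not an integer.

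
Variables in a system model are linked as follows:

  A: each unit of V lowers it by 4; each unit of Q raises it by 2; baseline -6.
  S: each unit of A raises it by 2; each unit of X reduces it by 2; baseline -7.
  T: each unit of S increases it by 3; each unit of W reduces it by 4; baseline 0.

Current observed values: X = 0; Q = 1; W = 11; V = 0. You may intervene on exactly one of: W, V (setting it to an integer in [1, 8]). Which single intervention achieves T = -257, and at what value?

set V = 7

Intervening on W: T = -4*W - 45. Reaching -257 requires W = 53, outside [1, 8].
Intervening on V: with other inputs at their observed values, T = -24*V - 89. Solving for -257 gives V = 7, within [1, 8].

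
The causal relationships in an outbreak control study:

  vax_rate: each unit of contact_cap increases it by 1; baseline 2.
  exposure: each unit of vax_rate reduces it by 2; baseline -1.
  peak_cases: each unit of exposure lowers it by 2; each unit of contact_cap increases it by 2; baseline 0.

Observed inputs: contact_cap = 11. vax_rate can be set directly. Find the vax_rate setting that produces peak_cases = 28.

Intervening on vax_rate fixes its value directly, overriding its dependence on contact_cap.
Substituting into the peak_cases equation gives peak_cases = 4*vax_rate + 24.
Solve 4*vax_rate + 24 = 28: vax_rate = (28 - 24) / 4 = 1.

vax_rate = 1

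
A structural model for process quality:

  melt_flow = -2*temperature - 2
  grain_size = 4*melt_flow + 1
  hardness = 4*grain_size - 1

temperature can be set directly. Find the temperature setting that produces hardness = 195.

Substituting into the grain_size equation gives grain_size = -8*temperature - 7.
This gives hardness = -32*temperature - 29.
Solve -32*temperature - 29 = 195: temperature = (195 + 29) / -32 = -7.

temperature = -7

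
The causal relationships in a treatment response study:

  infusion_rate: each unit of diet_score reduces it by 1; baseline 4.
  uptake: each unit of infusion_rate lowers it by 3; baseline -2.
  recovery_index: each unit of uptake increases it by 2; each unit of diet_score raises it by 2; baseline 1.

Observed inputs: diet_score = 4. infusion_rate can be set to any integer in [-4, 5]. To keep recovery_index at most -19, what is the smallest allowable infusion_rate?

Intervening on infusion_rate fixes its value directly, overriding its dependence on diet_score.
Substituting into the recovery_index equation gives recovery_index = -6*infusion_rate + 5.
Require -6*infusion_rate + 5 ≤ -19, so infusion_rate ≥ 4.
The smallest integer in [-4, 5] satisfying this is 4.

infusion_rate = 4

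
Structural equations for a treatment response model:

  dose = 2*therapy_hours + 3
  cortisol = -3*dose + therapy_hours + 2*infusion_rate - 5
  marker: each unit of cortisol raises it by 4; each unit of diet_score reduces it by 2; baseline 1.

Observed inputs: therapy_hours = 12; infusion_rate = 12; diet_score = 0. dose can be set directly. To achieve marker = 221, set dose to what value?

Intervening on dose fixes its value directly, overriding its dependence on therapy_hours.
Substituting into the cortisol equation gives cortisol = -3*dose + 31.
So marker = -12*dose + 125.
Solve -12*dose + 125 = 221: dose = (221 - 125) / -12 = -8.

dose = -8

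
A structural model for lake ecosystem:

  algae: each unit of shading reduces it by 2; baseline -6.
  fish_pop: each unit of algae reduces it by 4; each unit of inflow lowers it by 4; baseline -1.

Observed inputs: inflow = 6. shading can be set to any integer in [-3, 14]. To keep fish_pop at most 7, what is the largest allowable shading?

Substituting into the fish_pop equation gives fish_pop = 8*shading - 1.
Require 8*shading - 1 ≤ 7, so shading ≤ 1.
The largest integer in [-3, 14] satisfying this is 1.

shading = 1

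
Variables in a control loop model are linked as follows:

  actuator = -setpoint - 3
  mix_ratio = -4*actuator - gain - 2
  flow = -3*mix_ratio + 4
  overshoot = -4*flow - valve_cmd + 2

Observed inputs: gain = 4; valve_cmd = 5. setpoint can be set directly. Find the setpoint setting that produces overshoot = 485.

Substituting into the mix_ratio equation gives mix_ratio = 4*setpoint + 6.
Substituting into the flow equation gives flow = -12*setpoint - 14.
Substituting into the overshoot equation gives overshoot = 48*setpoint + 53.
Solve 48*setpoint + 53 = 485: setpoint = (485 - 53) / 48 = 9.

setpoint = 9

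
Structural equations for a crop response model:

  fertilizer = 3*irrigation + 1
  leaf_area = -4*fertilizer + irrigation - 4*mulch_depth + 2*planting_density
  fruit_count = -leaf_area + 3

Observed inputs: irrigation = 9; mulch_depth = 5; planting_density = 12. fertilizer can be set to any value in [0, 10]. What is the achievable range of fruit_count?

Intervening on fertilizer fixes its value directly, overriding its dependence on irrigation.
Substituting into the leaf_area equation gives leaf_area = -4*fertilizer + 13.
Substituting into the fruit_count equation gives fruit_count = 4*fertilizer - 10.
Linear in fertilizer, so extremes are at the endpoints: fertilizer = 0 gives fruit_count = -10; fertilizer = 10 gives fruit_count = 30.

-10 to 30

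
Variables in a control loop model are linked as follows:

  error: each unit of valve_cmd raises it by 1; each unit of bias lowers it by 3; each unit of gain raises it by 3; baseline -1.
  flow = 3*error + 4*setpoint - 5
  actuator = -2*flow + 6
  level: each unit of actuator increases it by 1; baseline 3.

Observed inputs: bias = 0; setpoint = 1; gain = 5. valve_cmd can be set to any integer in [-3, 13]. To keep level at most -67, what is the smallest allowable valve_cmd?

Substituting into the error equation gives error = valve_cmd + 14.
So flow = 3*valve_cmd + 41.
So actuator = -6*valve_cmd - 76.
Substituting into the level equation gives level = -6*valve_cmd - 73.
Require -6*valve_cmd - 73 ≤ -67, so valve_cmd ≥ -1.
The smallest integer in [-3, 13] satisfying this is -1.

valve_cmd = -1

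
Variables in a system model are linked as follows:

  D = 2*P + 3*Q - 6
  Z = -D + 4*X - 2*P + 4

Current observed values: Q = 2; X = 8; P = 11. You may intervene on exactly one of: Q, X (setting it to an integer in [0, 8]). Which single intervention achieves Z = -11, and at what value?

set Q = 3

Intervening on Q: with other inputs at their observed values, Z = -3*Q - 2. Solving for -11 gives Q = 3, within [0, 8].
Intervening on X: Z = 4*X - 40. Reaching -11 requires X = 29/4, not an integer.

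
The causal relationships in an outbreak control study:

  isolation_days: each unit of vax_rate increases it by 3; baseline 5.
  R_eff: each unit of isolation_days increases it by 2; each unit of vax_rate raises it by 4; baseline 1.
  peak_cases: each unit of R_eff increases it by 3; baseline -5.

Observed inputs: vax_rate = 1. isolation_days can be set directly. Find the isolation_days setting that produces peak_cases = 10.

Intervening on isolation_days fixes its value directly, overriding its dependence on vax_rate.
Substituting into the R_eff equation gives R_eff = 2*isolation_days + 5.
So peak_cases = 6*isolation_days + 10.
Solve 6*isolation_days + 10 = 10: isolation_days = (10 - 10) / 6 = 0.

isolation_days = 0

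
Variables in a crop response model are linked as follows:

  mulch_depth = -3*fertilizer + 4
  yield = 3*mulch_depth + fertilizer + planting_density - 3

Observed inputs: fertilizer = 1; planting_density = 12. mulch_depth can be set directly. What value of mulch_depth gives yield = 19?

Intervening on mulch_depth fixes its value directly, overriding its dependence on fertilizer.
Substituting into the yield equation gives yield = 3*mulch_depth + 10.
Solve 3*mulch_depth + 10 = 19: mulch_depth = (19 - 10) / 3 = 3.

mulch_depth = 3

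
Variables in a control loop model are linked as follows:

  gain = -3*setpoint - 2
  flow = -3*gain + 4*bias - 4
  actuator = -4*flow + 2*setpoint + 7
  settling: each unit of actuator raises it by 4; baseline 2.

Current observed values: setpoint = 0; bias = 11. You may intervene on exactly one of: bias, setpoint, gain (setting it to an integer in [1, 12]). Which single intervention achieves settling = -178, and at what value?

set gain = 9

Intervening on bias: settling = -64*bias - 2. Reaching -178 requires bias = 11/4, not an integer.
Intervening on setpoint: settling = -136*setpoint - 706. Reaching -178 requires setpoint = -66/17, not an integer.
Intervening on gain: with other inputs at their observed values, settling = 48*gain - 610. Solving for -178 gives gain = 9, within [1, 12].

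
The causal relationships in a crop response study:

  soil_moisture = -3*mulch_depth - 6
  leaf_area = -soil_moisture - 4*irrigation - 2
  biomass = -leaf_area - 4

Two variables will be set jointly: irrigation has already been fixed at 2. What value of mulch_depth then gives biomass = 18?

With irrigation held at 2:
Substituting into the leaf_area equation gives leaf_area = 3*mulch_depth - 4.
Substituting into the biomass equation gives biomass = -3*mulch_depth.
Solve -3*mulch_depth = 18: mulch_depth = 18 / -3 = -6.

mulch_depth = -6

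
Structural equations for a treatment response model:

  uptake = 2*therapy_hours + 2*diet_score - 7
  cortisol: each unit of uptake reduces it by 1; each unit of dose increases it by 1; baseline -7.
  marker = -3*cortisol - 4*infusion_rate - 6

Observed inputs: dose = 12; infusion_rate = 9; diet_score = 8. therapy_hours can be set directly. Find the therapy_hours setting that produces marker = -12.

Substituting into the uptake equation gives uptake = 2*therapy_hours + 9.
Substituting into the cortisol equation gives cortisol = -2*therapy_hours - 4.
So marker = 6*therapy_hours - 30.
Solve 6*therapy_hours - 30 = -12: therapy_hours = (-12 + 30) / 6 = 3.

therapy_hours = 3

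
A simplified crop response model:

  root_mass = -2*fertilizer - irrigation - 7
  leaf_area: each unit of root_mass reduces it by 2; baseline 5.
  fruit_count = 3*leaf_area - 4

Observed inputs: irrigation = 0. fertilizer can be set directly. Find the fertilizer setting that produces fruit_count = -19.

fertilizer = -6

Substituting into the root_mass equation gives root_mass = -2*fertilizer - 7.
This gives leaf_area = 4*fertilizer + 19.
Substituting into the fruit_count equation gives fruit_count = 12*fertilizer + 53.
Solve 12*fertilizer + 53 = -19: fertilizer = (-19 - 53) / 12 = -6.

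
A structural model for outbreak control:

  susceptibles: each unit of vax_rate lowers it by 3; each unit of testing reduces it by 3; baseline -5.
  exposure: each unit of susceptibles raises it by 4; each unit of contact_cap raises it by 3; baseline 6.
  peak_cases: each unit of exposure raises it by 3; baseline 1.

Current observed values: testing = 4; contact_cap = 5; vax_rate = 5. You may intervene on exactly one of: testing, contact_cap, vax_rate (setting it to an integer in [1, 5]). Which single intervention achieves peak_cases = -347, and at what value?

set contact_cap = 2

Intervening on testing: peak_cases = -36*testing - 176. Reaching -347 requires testing = 19/4, not an integer.
Intervening on contact_cap: with other inputs at their observed values, peak_cases = 9*contact_cap - 365. Solving for -347 gives contact_cap = 2, within [1, 5].
Intervening on vax_rate: peak_cases = -36*vax_rate - 140. Reaching -347 requires vax_rate = 23/4, not an integer.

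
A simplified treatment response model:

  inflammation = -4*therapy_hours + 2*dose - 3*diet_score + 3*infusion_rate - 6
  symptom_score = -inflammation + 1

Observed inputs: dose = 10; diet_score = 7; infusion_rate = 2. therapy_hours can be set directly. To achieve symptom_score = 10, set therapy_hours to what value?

therapy_hours = 2

Substituting into the inflammation equation gives inflammation = -4*therapy_hours - 1.
This gives symptom_score = 4*therapy_hours + 2.
Solve 4*therapy_hours + 2 = 10: therapy_hours = (10 - 2) / 4 = 2.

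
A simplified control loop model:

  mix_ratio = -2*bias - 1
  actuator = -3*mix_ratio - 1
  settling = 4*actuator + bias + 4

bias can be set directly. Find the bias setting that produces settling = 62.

bias = 2

Substituting into the actuator equation gives actuator = 6*bias + 2.
settling becomes 25*bias + 12.
Solve 25*bias + 12 = 62: bias = (62 - 12) / 25 = 2.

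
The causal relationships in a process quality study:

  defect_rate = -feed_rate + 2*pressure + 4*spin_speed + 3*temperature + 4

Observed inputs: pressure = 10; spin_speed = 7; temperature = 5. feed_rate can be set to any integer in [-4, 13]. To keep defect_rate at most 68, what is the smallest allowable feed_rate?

feed_rate = -1

Substituting into the defect_rate equation gives defect_rate = -feed_rate + 67.
Require -feed_rate + 67 ≤ 68, so feed_rate ≥ -1.
The smallest integer in [-4, 13] satisfying this is -1.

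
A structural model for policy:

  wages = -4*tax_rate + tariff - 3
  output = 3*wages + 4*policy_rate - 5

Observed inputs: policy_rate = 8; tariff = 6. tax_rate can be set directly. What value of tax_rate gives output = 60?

Substituting into the wages equation gives wages = -4*tax_rate + 3.
This gives output = -12*tax_rate + 36.
Solve -12*tax_rate + 36 = 60: tax_rate = (60 - 36) / -12 = -2.

tax_rate = -2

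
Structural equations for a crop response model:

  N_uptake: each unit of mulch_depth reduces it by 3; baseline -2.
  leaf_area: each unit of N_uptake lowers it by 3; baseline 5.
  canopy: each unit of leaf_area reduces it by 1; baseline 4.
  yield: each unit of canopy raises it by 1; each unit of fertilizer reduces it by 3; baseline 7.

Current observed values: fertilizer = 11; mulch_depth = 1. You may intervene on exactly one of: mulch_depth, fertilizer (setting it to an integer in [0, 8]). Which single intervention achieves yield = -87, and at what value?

Intervening on mulch_depth: with other inputs at their observed values, yield = -9*mulch_depth - 33. Solving for -87 gives mulch_depth = 6, within [0, 8].
Intervening on fertilizer: yield = -3*fertilizer - 9. Reaching -87 requires fertilizer = 26, outside [0, 8].

set mulch_depth = 6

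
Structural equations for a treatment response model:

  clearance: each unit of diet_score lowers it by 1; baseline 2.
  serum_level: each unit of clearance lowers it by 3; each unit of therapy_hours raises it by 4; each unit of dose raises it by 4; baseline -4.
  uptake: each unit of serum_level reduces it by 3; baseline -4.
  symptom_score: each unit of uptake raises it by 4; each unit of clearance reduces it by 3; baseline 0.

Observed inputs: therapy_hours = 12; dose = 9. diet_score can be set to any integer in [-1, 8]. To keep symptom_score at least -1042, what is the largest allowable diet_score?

diet_score = 4

Substituting into the serum_level equation gives serum_level = 3*diet_score + 74.
Substituting into the uptake equation gives uptake = -9*diet_score - 226.
symptom_score becomes -33*diet_score - 910.
Require -33*diet_score - 910 ≥ -1042, so diet_score ≤ 4.
The largest integer in [-1, 8] satisfying this is 4.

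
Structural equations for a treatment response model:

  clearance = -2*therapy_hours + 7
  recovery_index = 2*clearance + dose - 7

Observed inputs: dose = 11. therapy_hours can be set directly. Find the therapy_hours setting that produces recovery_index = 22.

therapy_hours = -1

Substituting into the recovery_index equation gives recovery_index = -4*therapy_hours + 18.
Solve -4*therapy_hours + 18 = 22: therapy_hours = (22 - 18) / -4 = -1.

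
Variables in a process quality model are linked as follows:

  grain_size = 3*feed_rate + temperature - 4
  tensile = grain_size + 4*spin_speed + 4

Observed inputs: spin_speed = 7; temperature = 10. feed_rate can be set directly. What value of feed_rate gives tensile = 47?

Substituting into the grain_size equation gives grain_size = 3*feed_rate + 6.
Substituting into the tensile equation gives tensile = 3*feed_rate + 38.
Solve 3*feed_rate + 38 = 47: feed_rate = (47 - 38) / 3 = 3.

feed_rate = 3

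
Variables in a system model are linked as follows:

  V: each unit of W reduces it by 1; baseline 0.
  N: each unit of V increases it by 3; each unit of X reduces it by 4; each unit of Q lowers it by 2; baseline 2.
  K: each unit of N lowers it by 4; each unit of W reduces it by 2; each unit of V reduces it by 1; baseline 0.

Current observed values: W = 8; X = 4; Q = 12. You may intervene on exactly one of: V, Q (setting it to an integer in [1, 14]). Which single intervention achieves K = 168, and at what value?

Intervening on V: K = -13*V + 136. Reaching 168 requires V = -32/13, not an integer.
Intervening on Q: with other inputs at their observed values, K = 8*Q + 144. Solving for 168 gives Q = 3, within [1, 14].

set Q = 3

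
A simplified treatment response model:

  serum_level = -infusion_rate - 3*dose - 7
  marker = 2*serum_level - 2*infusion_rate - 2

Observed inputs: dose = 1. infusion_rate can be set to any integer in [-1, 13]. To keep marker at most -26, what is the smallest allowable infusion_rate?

infusion_rate = 1

Substituting into the serum_level equation gives serum_level = -infusion_rate - 10.
Substituting into the marker equation gives marker = -4*infusion_rate - 22.
Require -4*infusion_rate - 22 ≤ -26, so infusion_rate ≥ 1.
The smallest integer in [-1, 13] satisfying this is 1.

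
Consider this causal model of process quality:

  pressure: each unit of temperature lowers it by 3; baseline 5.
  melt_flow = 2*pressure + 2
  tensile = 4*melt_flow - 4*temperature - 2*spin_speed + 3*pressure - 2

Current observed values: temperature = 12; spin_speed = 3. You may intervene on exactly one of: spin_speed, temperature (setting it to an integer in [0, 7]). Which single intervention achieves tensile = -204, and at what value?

set temperature = 7

Intervening on spin_speed: tensile = -2*spin_speed - 383. Reaching -204 requires spin_speed = -179/2, not an integer.
Intervening on temperature: with other inputs at their observed values, tensile = -37*temperature + 55. Solving for -204 gives temperature = 7, within [0, 7].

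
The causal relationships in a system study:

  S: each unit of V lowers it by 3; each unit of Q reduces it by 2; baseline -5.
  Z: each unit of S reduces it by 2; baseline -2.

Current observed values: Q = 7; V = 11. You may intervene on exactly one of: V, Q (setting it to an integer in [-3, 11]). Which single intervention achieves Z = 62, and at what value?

set Q = -3

Intervening on V: Z = 6*V + 36. Reaching 62 requires V = 13/3, not an integer.
Intervening on Q: with other inputs at their observed values, Z = 4*Q + 74. Solving for 62 gives Q = -3, within [-3, 11].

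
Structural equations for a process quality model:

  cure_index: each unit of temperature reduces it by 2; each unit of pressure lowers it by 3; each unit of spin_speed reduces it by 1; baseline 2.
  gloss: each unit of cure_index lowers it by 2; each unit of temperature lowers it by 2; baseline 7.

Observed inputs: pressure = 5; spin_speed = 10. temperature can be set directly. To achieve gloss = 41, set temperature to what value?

Substituting into the cure_index equation gives cure_index = -2*temperature - 23.
Substituting into the gloss equation gives gloss = 2*temperature + 53.
Solve 2*temperature + 53 = 41: temperature = (41 - 53) / 2 = -6.

temperature = -6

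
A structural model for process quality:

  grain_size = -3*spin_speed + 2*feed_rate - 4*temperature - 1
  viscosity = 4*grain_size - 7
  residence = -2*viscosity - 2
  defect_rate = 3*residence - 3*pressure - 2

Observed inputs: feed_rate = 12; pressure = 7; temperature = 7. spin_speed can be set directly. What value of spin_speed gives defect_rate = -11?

spin_speed = -2

Substituting into the grain_size equation gives grain_size = -3*spin_speed - 5.
Substituting into the viscosity equation gives viscosity = -12*spin_speed - 27.
residence becomes 24*spin_speed + 52.
So defect_rate = 72*spin_speed + 133.
Solve 72*spin_speed + 133 = -11: spin_speed = (-11 - 133) / 72 = -2.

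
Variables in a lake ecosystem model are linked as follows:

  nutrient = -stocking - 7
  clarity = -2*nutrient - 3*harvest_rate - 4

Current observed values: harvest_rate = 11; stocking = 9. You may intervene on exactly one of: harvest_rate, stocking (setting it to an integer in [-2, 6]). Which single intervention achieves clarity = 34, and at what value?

Intervening on harvest_rate: with other inputs at their observed values, clarity = -3*harvest_rate + 28. Solving for 34 gives harvest_rate = -2, within [-2, 6].
Intervening on stocking: clarity = 2*stocking - 23. Reaching 34 requires stocking = 57/2, not an integer.

set harvest_rate = -2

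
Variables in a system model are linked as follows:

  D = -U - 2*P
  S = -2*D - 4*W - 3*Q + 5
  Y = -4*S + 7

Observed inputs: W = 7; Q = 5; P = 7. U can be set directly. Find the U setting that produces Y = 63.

U = -2

Substituting into the D equation gives D = -U - 14.
Substituting into the S equation gives S = 2*U - 10.
Substituting into the Y equation gives Y = -8*U + 47.
Solve -8*U + 47 = 63: U = (63 - 47) / -8 = -2.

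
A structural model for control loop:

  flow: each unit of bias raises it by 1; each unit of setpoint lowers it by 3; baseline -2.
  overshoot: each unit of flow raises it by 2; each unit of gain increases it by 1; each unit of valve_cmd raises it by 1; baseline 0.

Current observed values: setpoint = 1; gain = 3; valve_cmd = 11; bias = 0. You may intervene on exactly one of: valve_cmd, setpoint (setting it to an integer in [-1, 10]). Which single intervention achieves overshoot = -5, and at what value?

set valve_cmd = 2

Intervening on valve_cmd: with other inputs at their observed values, overshoot = valve_cmd - 7. Solving for -5 gives valve_cmd = 2, within [-1, 10].
Intervening on setpoint: overshoot = -6*setpoint + 10. Reaching -5 requires setpoint = 5/2, not an integer.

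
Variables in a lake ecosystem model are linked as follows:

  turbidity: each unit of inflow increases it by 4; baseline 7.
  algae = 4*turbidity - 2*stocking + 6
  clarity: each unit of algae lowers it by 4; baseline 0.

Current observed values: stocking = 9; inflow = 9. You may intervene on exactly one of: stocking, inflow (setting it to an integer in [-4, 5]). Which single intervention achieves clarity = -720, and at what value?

set stocking = -1

Intervening on stocking: with other inputs at their observed values, clarity = 8*stocking - 712. Solving for -720 gives stocking = -1, within [-4, 5].
Intervening on inflow: clarity = -64*inflow - 64. Reaching -720 requires inflow = 41/4, not an integer.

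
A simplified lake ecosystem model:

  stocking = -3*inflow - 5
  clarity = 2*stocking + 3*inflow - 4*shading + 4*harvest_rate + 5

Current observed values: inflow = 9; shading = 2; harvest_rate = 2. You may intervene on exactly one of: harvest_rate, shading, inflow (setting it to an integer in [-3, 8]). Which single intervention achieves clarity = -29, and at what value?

set inflow = 8

Intervening on harvest_rate: clarity = 4*harvest_rate - 40. Reaching -29 requires harvest_rate = 11/4, not an integer.
Intervening on shading: clarity = -4*shading - 24. Reaching -29 requires shading = 5/4, not an integer.
Intervening on inflow: with other inputs at their observed values, clarity = -3*inflow - 5. Solving for -29 gives inflow = 8, within [-3, 8].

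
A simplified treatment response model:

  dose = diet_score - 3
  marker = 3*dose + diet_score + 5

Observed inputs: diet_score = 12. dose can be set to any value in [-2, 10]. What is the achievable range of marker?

11 to 47

Intervening on dose fixes its value directly, overriding its dependence on diet_score.
Substituting into the marker equation gives marker = 3*dose + 17.
Linear in dose, so extremes are at the endpoints: dose = -2 gives marker = 11; dose = 10 gives marker = 47.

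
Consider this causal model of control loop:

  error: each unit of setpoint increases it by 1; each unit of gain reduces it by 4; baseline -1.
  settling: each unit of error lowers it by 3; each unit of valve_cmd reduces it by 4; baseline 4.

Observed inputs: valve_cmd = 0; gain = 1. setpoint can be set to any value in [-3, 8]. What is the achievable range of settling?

-5 to 28

Substituting into the error equation gives error = setpoint - 5.
This gives settling = -3*setpoint + 19.
Linear in setpoint, so extremes are at the endpoints: setpoint = -3 gives settling = 28; setpoint = 8 gives settling = -5.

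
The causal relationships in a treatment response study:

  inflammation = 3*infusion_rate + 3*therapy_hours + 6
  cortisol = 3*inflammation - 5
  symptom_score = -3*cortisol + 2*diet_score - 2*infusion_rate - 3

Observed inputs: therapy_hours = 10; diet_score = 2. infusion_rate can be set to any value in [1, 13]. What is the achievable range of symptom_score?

Substituting into the inflammation equation gives inflammation = 3*infusion_rate + 36.
So cortisol = 9*infusion_rate + 103.
Substituting into the symptom_score equation gives symptom_score = -29*infusion_rate - 308.
Linear in infusion_rate, so extremes are at the endpoints: infusion_rate = 1 gives symptom_score = -337; infusion_rate = 13 gives symptom_score = -685.

-685 to -337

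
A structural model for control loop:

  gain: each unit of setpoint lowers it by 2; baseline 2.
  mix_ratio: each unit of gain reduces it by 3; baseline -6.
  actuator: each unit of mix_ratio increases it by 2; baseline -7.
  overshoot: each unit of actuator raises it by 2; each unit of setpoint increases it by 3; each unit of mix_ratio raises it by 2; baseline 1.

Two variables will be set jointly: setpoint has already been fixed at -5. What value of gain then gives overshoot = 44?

With setpoint held at -5:
Intervening on gain fixes its value directly, overriding its dependence on setpoint.
Substituting into the actuator equation gives actuator = -6*gain - 19.
Substituting into the overshoot equation gives overshoot = -18*gain - 64.
Solve -18*gain - 64 = 44: gain = (44 + 64) / -18 = -6.

gain = -6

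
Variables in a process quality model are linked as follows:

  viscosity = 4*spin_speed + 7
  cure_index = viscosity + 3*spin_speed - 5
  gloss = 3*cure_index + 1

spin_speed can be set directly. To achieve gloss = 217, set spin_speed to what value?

Substituting into the cure_index equation gives cure_index = 7*spin_speed + 2.
Substituting into the gloss equation gives gloss = 21*spin_speed + 7.
Solve 21*spin_speed + 7 = 217: spin_speed = (217 - 7) / 21 = 10.

spin_speed = 10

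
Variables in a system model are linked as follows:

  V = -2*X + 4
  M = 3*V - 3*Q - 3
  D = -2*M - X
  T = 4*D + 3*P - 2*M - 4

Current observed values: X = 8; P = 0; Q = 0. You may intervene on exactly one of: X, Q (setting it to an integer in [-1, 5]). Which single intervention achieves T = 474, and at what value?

set Q = 4

Intervening on X: T = 56*X - 94. Reaching 474 requires X = 71/7, not an integer.
Intervening on Q: with other inputs at their observed values, T = 30*Q + 354. Solving for 474 gives Q = 4, within [-1, 5].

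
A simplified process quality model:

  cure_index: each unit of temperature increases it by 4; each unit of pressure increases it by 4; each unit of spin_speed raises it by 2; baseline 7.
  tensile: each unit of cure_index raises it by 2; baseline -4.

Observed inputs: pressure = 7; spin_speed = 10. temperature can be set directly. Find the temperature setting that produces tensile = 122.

temperature = 2

Substituting into the cure_index equation gives cure_index = 4*temperature + 55.
This gives tensile = 8*temperature + 106.
Solve 8*temperature + 106 = 122: temperature = (122 - 106) / 8 = 2.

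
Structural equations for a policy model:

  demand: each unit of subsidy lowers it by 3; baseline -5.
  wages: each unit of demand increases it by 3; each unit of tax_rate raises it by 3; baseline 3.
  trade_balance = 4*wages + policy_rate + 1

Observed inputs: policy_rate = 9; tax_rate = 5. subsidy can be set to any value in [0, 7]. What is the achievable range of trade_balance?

-230 to 22

Substituting into the wages equation gives wages = -9*subsidy + 3.
Substituting into the trade_balance equation gives trade_balance = -36*subsidy + 22.
Linear in subsidy, so extremes are at the endpoints: subsidy = 0 gives trade_balance = 22; subsidy = 7 gives trade_balance = -230.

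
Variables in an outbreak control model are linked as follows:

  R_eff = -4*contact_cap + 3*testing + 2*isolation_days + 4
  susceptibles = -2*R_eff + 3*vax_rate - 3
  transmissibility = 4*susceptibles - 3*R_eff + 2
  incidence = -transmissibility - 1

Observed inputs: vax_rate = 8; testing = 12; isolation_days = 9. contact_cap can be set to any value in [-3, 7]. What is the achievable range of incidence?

243 to 683

Substituting into the R_eff equation gives R_eff = -4*contact_cap + 58.
Substituting into the susceptibles equation gives susceptibles = 8*contact_cap - 95.
So transmissibility = 44*contact_cap - 552.
Substituting into the incidence equation gives incidence = -44*contact_cap + 551.
Linear in contact_cap, so extremes are at the endpoints: contact_cap = -3 gives incidence = 683; contact_cap = 7 gives incidence = 243.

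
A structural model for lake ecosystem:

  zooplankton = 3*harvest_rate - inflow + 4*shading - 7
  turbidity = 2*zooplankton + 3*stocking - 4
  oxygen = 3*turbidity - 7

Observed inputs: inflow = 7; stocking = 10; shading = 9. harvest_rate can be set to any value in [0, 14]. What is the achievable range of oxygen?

203 to 455

Substituting into the zooplankton equation gives zooplankton = 3*harvest_rate + 22.
Substituting into the turbidity equation gives turbidity = 6*harvest_rate + 70.
oxygen becomes 18*harvest_rate + 203.
Linear in harvest_rate, so extremes are at the endpoints: harvest_rate = 0 gives oxygen = 203; harvest_rate = 14 gives oxygen = 455.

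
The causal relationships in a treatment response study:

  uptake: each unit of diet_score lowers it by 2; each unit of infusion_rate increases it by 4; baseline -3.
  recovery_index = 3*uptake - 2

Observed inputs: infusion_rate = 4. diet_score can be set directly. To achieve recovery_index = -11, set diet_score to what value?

Substituting into the uptake equation gives uptake = -2*diet_score + 13.
recovery_index becomes -6*diet_score + 37.
Solve -6*diet_score + 37 = -11: diet_score = (-11 - 37) / -6 = 8.

diet_score = 8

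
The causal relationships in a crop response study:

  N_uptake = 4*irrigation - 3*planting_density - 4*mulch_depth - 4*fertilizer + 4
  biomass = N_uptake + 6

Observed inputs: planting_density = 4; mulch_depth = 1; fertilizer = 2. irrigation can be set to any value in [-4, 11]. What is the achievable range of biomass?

Substituting into the N_uptake equation gives N_uptake = 4*irrigation - 20.
This gives biomass = 4*irrigation - 14.
Linear in irrigation, so extremes are at the endpoints: irrigation = -4 gives biomass = -30; irrigation = 11 gives biomass = 30.

-30 to 30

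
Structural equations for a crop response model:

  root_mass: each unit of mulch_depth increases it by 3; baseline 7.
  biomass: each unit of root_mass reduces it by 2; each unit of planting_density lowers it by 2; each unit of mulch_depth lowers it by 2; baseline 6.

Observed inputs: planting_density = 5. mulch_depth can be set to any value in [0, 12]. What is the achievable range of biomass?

-114 to -18

Substituting into the biomass equation gives biomass = -8*mulch_depth - 18.
Linear in mulch_depth, so extremes are at the endpoints: mulch_depth = 0 gives biomass = -18; mulch_depth = 12 gives biomass = -114.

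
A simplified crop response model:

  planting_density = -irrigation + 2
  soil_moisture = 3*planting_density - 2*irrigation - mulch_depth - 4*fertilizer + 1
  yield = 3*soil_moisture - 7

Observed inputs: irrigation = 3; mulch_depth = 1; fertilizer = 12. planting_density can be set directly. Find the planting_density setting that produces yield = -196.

Intervening on planting_density fixes its value directly, overriding its dependence on irrigation.
Substituting into the soil_moisture equation gives soil_moisture = 3*planting_density - 54.
So yield = 9*planting_density - 169.
Solve 9*planting_density - 169 = -196: planting_density = (-196 + 169) / 9 = -3.

planting_density = -3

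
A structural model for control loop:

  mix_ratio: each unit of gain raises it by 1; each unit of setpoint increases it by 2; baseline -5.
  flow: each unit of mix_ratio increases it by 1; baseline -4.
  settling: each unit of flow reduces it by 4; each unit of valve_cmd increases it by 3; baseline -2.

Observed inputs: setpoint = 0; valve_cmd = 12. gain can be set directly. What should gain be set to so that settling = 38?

Substituting into the mix_ratio equation gives mix_ratio = gain - 5.
This gives flow = gain - 9.
settling becomes -4*gain + 70.
Solve -4*gain + 70 = 38: gain = (38 - 70) / -4 = 8.

gain = 8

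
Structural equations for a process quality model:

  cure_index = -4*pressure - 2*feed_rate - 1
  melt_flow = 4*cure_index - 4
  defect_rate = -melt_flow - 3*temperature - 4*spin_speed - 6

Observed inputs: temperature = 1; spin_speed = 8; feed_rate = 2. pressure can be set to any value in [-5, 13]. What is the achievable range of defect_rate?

Substituting into the cure_index equation gives cure_index = -4*pressure - 5.
This gives melt_flow = -16*pressure - 24.
Substituting into the defect_rate equation gives defect_rate = 16*pressure - 17.
Linear in pressure, so extremes are at the endpoints: pressure = -5 gives defect_rate = -97; pressure = 13 gives defect_rate = 191.

-97 to 191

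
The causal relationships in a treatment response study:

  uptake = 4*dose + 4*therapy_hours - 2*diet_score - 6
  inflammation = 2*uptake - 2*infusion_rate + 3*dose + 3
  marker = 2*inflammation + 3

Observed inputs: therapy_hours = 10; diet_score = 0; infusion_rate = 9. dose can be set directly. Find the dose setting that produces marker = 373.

dose = 12

Substituting into the uptake equation gives uptake = 4*dose + 34.
Substituting into the inflammation equation gives inflammation = 11*dose + 53.
Substituting into the marker equation gives marker = 22*dose + 109.
Solve 22*dose + 109 = 373: dose = (373 - 109) / 22 = 12.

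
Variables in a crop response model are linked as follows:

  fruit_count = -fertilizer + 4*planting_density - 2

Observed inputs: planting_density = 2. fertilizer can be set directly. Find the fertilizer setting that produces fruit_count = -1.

Substituting into the fruit_count equation gives fruit_count = -fertilizer + 6.
Solve -fertilizer + 6 = -1: fertilizer = (-1 - 6) / -1 = 7.

fertilizer = 7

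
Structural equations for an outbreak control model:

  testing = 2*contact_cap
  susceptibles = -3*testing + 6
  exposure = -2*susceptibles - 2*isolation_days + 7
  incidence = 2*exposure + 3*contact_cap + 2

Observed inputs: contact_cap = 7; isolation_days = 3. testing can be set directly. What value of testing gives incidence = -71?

testing = -6

Intervening on testing fixes its value directly, overriding its dependence on contact_cap.
Substituting into the exposure equation gives exposure = 6*testing - 11.
Substituting into the incidence equation gives incidence = 12*testing + 1.
Solve 12*testing + 1 = -71: testing = (-71 - 1) / 12 = -6.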